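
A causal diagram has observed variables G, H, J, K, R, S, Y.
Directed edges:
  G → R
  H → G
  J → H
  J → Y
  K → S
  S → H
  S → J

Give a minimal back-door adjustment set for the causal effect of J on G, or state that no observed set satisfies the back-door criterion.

J→G: minimal back-door set {S}.

desc(J)\{J}={G,H,R,Y}; candidates ⊆ {K,S}.
size 0: {}; under {} J still reaches {G,H,K,R,S} ∋ G.
{S}: J⊥G given {S} in G with J→· removed — back-door holds.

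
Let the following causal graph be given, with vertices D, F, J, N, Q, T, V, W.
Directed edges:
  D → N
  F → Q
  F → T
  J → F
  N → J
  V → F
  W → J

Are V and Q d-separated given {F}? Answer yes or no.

Yes — V ⊥ Q | {F}.

Bayes-Ball from V | {F} reaches {D,J,N,W}.
Q ∉ reach(V|{F}) ⇒ V ⊥ Q | {F}.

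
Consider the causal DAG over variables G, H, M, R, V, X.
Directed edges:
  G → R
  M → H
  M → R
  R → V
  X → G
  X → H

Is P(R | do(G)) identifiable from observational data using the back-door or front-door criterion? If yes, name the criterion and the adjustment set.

desc(G)\{G}={R,V}; candidates ⊆ {H,M,X}.
∅: G⊥R given ∅ in G with G→· removed — back-door holds.
P(R|do(G)) = P(R|G) — no adjustment needed.

P(R|do(G)): backdoor, adjust for ∅.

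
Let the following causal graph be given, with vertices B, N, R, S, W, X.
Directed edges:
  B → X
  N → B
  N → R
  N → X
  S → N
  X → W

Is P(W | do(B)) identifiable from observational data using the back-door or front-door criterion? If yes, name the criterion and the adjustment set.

desc(B)\{B}={W,X}; candidates ⊆ {N,R,S}.
size 0: {}; under {} B still reaches {N,R,S,W,X} ∋ W.
{N}: B⊥W given {N} in G with B→· removed — back-door holds.
P(W|do(B)) = Σ_{N} P(W|B,N)·P(N).

P(W|do(B)): backdoor, adjust for {N}.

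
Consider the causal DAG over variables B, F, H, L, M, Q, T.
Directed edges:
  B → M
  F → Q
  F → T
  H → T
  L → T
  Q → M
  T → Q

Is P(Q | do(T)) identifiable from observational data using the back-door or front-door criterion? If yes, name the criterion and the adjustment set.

desc(T)\{T}={M,Q}; candidates ⊆ {B,F,H,L}.
size 0: {}; under {} T still reaches {F,H,L,M,Q} ∋ Q.
{F}: T⊥Q given {F} in G with T→· removed — back-door holds.
P(Q|do(T)) = Σ_{F} P(Q|T,F)·P(F).

P(Q|do(T)): backdoor, adjust for {F}.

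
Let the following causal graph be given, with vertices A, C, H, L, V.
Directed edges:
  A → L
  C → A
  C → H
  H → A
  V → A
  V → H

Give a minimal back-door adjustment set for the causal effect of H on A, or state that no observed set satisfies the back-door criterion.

H→A: minimal back-door set {C, V}.

desc(H)\{H}={A,L}; candidates ⊆ {C,V}.
size 0: {}; under {} H still reaches {A,C,L,V} ∋ A.
size 1: {C}, {V}; under {C} H still reaches {A,L,V} ∋ A.
{C,V}: H⊥A given {C,V} in G with H→· removed — back-door holds.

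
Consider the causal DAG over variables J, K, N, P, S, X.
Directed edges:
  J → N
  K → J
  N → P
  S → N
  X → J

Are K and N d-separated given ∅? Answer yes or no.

Bayes-Ball from K | ∅ reaches {J,N,P}.
N ∈ reach(K|∅) ⇒ K ⊥̸ N | ∅.

No — K and N are d-connected given ∅.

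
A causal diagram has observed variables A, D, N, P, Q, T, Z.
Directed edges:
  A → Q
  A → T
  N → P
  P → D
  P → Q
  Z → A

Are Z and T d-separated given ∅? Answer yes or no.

Bayes-Ball from Z | ∅ reaches {A,Q,T}.
T ∈ reach(Z|∅) ⇒ Z ⊥̸ T | ∅.

No — Z and T are d-connected given ∅.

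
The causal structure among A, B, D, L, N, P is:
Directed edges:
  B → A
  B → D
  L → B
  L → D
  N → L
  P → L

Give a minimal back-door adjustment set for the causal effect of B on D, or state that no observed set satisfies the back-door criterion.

desc(B)\{B}={A,D}; candidates ⊆ {L,N,P}.
size 0: {}; under {} B still reaches {D,L,N,P} ∋ D.
{L}: B⊥D given {L} in G with B→· removed — back-door holds.

B→D: minimal back-door set {L}.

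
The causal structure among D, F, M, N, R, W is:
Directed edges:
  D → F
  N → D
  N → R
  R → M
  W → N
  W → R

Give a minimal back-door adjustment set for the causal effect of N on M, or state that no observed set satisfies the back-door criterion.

N→M: minimal back-door set {W}.

desc(N)\{N}={D,F,M,R}; candidates ⊆ {W}.
size 0: {}; under {} N still reaches {M,R,W} ∋ M.
{W}: N⊥M given {W} in G with N→· removed — back-door holds.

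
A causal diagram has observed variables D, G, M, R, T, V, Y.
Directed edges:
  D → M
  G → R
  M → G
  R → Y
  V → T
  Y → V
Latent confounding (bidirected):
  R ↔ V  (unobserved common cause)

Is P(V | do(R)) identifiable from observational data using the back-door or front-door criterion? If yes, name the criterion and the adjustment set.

desc(R)\{R}={T,V,Y}; candidates ⊆ {D,G,M}.
R↔V: latent back-door arc(s) into R.
size 0: {}; under {} R still reaches {D,G,M,T,V} ∋ V.
size 1: {D}, {G}, {M}; under {D} R still reaches {G,M,T,V} ∋ V.
size 2: {D,G}, {D,M}, {G,M}; under {D,G} R still reaches {T,V} ∋ V.
R↔V cannot be blocked by any observed set — no back-door set.
{Y}: (i) intercepts every directed R→V path; (ii) no back-door R→{Y}; (iii) {R} blocks every back-door {Y}→V. Front-door holds.
P(V|do(R)) = Σ_{Y} P(Y|R) Σ_{R'} P(V|Y,R')P(R').

P(V|do(R)): frontdoor, adjust for {Y}.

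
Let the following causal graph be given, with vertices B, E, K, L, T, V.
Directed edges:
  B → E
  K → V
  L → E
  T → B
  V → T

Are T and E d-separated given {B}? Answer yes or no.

Bayes-Ball from T | {B} reaches {K,V}.
E ∉ reach(T|{B}) ⇒ T ⊥ E | {B}.

Yes — T ⊥ E | {B}.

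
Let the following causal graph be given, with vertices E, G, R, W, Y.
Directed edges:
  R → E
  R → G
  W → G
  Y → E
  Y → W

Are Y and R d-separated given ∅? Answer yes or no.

Yes — Y ⊥ R | ∅.

Bayes-Ball from Y | ∅ reaches {E,G,W}.
R ∉ reach(Y|∅) ⇒ Y ⊥ R | ∅.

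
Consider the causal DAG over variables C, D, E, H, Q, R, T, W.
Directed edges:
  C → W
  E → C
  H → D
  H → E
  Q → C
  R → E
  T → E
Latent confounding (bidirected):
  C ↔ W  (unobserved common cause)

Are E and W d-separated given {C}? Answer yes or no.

Bayes-Ball from E | {C} reaches {D,H,Q,R,T,W}.
W ∈ reach(E|{C}) ⇒ E ⊥̸ W | {C}.

No — E and W are d-connected given {C}.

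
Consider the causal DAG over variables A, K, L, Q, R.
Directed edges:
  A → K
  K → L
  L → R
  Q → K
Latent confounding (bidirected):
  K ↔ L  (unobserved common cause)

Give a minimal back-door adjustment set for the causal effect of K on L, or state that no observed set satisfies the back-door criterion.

desc(K)\{K}={L,R}; candidates ⊆ {A,Q}.
K↔L: latent back-door arc(s) into K.
size 0: {}; under {} K still reaches {A,L,Q,R} ∋ L.
size 1: {A}, {Q}; under {A} K still reaches {L,Q,R} ∋ L.
size 2: {A,Q}; under {A,Q} K still reaches {L,R} ∋ L.
K↔L cannot be blocked by any observed set — no back-door set.

K→L: no observed back-door set.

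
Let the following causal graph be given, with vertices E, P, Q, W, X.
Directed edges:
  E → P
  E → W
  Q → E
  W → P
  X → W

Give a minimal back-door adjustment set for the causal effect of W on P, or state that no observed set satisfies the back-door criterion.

desc(W)\{W}={P}; candidates ⊆ {E,Q,X}.
size 0: {}; under {} W still reaches {E,P,Q,X} ∋ P.
{E}: W⊥P given {E} in G with W→· removed — back-door holds.

W→P: minimal back-door set {E}.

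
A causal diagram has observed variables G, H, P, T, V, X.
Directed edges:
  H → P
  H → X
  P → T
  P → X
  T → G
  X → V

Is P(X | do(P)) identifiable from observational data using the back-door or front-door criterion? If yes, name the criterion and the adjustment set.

P(X|do(P)): backdoor, adjust for {H}.

desc(P)\{P}={G,T,V,X}; candidates ⊆ {H}.
size 0: {}; under {} P still reaches {H,V,X} ∋ X.
{H}: P⊥X given {H} in G with P→· removed — back-door holds.
P(X|do(P)) = Σ_{H} P(X|P,H)·P(H).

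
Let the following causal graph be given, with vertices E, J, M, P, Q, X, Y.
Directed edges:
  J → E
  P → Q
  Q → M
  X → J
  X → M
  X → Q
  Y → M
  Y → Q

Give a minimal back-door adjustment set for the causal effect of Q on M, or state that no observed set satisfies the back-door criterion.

Q→M: minimal back-door set {X, Y}.

desc(Q)\{Q}={M}; candidates ⊆ {E,J,P,X,Y}.
size 0: {}; under {} Q still reaches {E,J,M,P,X,Y} ∋ M.
size 1: {E}, {J}, {P} …(+2); under {E} Q still reaches {J,M,P,X,Y} ∋ M.
{X,Y}: Q⊥M given {X,Y} in G with Q→· removed — back-door holds.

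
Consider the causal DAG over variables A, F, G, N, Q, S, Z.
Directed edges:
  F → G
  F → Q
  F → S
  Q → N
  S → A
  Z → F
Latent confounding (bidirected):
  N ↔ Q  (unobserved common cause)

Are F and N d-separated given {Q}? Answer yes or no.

No — F and N are d-connected given {Q}.

Bayes-Ball from F | {Q} reaches {A,G,N,S,Z}.
N ∈ reach(F|{Q}) ⇒ F ⊥̸ N | {Q}.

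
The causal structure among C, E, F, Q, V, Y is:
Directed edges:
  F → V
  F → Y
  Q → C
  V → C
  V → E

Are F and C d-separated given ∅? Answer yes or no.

Bayes-Ball from F | ∅ reaches {C,E,V,Y}.
C ∈ reach(F|∅) ⇒ F ⊥̸ C | ∅.

No — F and C are d-connected given ∅.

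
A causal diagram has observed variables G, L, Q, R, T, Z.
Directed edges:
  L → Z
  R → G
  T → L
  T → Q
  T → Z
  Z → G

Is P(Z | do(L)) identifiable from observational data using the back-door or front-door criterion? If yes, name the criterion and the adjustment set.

desc(L)\{L}={G,Z}; candidates ⊆ {Q,R,T}.
size 0: {}; under {} L still reaches {G,Q,T,Z} ∋ Z.
{T}: L⊥Z given {T} in G with L→· removed — back-door holds.
P(Z|do(L)) = Σ_{T} P(Z|L,T)·P(T).

P(Z|do(L)): backdoor, adjust for {T}.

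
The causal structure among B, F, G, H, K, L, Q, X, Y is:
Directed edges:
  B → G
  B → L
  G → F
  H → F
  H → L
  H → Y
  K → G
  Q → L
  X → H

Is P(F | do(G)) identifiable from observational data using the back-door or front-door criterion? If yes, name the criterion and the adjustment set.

desc(G)\{G}={F}; candidates ⊆ {B,H,K,L,Q,X,Y}.
∅: G⊥F given ∅ in G with G→· removed — back-door holds.
P(F|do(G)) = P(F|G) — no adjustment needed.

P(F|do(G)): backdoor, adjust for ∅.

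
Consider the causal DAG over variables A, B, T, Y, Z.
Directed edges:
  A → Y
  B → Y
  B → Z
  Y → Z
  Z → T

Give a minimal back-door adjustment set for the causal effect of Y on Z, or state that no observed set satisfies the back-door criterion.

desc(Y)\{Y}={T,Z}; candidates ⊆ {A,B}.
size 0: {}; under {} Y still reaches {A,B,T,Z} ∋ Z.
{B}: Y⊥Z given {B} in G with Y→· removed — back-door holds.

Y→Z: minimal back-door set {B}.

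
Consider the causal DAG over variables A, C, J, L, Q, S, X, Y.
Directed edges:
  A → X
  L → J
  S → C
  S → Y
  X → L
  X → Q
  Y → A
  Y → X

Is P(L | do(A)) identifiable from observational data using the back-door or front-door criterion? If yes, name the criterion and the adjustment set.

P(L|do(A)): backdoor, adjust for {Y}.

desc(A)\{A}={J,L,Q,X}; candidates ⊆ {C,S,Y}.
size 0: {}; under {} A still reaches {C,J,L,Q,S,X,Y} ∋ L.
{Y}: A⊥L given {Y} in G with A→· removed — back-door holds.
P(L|do(A)) = Σ_{Y} P(L|A,Y)·P(Y).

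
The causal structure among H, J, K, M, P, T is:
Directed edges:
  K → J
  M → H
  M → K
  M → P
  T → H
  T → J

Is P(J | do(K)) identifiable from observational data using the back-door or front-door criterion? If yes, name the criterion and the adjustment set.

desc(K)\{K}={J}; candidates ⊆ {H,M,P,T}.
∅: K⊥J given ∅ in G with K→· removed — back-door holds.
P(J|do(K)) = P(J|K) — no adjustment needed.

P(J|do(K)): backdoor, adjust for ∅.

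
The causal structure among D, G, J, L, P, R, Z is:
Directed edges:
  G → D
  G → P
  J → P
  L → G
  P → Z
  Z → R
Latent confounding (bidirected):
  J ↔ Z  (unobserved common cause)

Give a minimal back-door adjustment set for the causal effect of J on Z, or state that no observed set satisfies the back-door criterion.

desc(J)\{J}={P,R,Z}; candidates ⊆ {D,G,L}.
J↔Z: latent back-door arc(s) into J.
size 0: {}; under {} J still reaches {R,Z} ∋ Z.
size 1: {D}, {G}, {L}; under {D} J still reaches {R,Z} ∋ Z.
size 2: {D,G}, {D,L}, {G,L}; under {D,G} J still reaches {R,Z} ∋ Z.
J↔Z cannot be blocked by any observed set — no back-door set.

J→Z: no observed back-door set.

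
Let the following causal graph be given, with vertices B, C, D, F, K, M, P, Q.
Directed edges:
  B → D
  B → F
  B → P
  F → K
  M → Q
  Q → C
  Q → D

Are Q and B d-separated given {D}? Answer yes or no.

Bayes-Ball from Q | {D} reaches {B,C,F,K,M,P}.
B ∈ reach(Q|{D}) ⇒ Q ⊥̸ B | {D}.

No — Q and B are d-connected given {D}.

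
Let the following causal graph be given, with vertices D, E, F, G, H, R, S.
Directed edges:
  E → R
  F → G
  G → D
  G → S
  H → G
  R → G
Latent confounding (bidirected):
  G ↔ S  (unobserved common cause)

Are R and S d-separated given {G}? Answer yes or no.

No — R and S are d-connected given {G}.

Bayes-Ball from R | {G} reaches {E,F,H,S}.
S ∈ reach(R|{G}) ⇒ R ⊥̸ S | {G}.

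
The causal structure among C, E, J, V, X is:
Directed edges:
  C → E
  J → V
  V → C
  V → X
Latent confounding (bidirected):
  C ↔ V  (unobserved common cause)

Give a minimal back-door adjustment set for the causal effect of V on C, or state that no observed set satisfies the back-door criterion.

desc(V)\{V}={C,E,X}; candidates ⊆ {J}.
V↔C: latent back-door arc(s) into V.
size 0: {}; under {} V still reaches {C,E,J} ∋ C.
size 1: {J}; under {J} V still reaches {C,E} ∋ C.
V↔C cannot be blocked by any observed set — no back-door set.

V→C: no observed back-door set.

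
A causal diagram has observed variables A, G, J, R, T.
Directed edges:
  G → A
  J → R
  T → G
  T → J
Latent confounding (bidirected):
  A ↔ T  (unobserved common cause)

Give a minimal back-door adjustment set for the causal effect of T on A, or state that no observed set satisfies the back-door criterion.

T→A: no observed back-door set.

desc(T)\{T}={A,G,J,R}; candidates ⊆ {—}.
T↔A: latent back-door arc(s) into T.
size 0: {}; under {} T still reaches {A} ∋ A.
T↔A cannot be blocked by any observed set — no back-door set.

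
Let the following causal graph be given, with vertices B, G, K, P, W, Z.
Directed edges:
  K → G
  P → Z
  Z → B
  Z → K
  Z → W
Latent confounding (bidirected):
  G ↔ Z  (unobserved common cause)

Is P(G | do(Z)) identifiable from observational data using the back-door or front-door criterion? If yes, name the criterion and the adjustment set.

desc(Z)\{Z}={B,G,K,W}; candidates ⊆ {P}.
Z↔G: latent back-door arc(s) into Z.
size 0: {}; under {} Z still reaches {G,P} ∋ G.
size 1: {P}; under {P} Z still reaches {G} ∋ G.
Z↔G cannot be blocked by any observed set — no back-door set.
{K}: (i) intercepts every directed Z→G path; (ii) no back-door Z→{K}; (iii) {Z} blocks every back-door {K}→G. Front-door holds.
P(G|do(Z)) = Σ_{K} P(K|Z) Σ_{Z'} P(G|K,Z')P(Z').

P(G|do(Z)): frontdoor, adjust for {K}.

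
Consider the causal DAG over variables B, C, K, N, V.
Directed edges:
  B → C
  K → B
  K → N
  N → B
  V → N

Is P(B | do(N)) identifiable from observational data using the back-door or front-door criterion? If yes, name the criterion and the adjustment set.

desc(N)\{N}={B,C}; candidates ⊆ {K,V}.
size 0: {}; under {} N still reaches {B,C,K,V} ∋ B.
{K}: N⊥B given {K} in G with N→· removed — back-door holds.
P(B|do(N)) = Σ_{K} P(B|N,K)·P(K).

P(B|do(N)): backdoor, adjust for {K}.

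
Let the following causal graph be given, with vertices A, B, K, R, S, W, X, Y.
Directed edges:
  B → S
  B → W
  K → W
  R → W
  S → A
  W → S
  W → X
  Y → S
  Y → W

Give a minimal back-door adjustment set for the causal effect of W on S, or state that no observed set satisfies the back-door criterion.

W→S: minimal back-door set {B, Y}.

desc(W)\{W}={A,S,X}; candidates ⊆ {B,K,R,Y}.
size 0: {}; under {} W still reaches {A,B,K,R,S,Y} ∋ S.
size 1: {B}, {K}, {R} …(+1); under {B} W still reaches {A,K,R,S,Y} ∋ S.
{B,Y}: W⊥S given {B,Y} in G with W→· removed — back-door holds.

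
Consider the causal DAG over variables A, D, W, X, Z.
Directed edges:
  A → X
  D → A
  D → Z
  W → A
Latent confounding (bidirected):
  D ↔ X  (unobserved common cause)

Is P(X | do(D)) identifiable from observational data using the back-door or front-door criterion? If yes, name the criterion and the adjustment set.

desc(D)\{D}={A,X,Z}; candidates ⊆ {W}.
D↔X: latent back-door arc(s) into D.
size 0: {}; under {} D still reaches {X} ∋ X.
size 1: {W}; under {W} D still reaches {X} ∋ X.
D↔X cannot be blocked by any observed set — no back-door set.
{A}: (i) intercepts every directed D→X path; (ii) no back-door D→{A}; (iii) {D} blocks every back-door {A}→X. Front-door holds.
P(X|do(D)) = Σ_{A} P(A|D) Σ_{D'} P(X|A,D')P(D').

P(X|do(D)): frontdoor, adjust for {A}.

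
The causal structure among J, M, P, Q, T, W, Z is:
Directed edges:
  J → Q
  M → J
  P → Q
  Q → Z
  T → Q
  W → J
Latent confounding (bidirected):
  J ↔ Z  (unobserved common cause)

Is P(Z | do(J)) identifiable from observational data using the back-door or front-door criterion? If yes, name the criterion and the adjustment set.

P(Z|do(J)): frontdoor, adjust for {Q}.

desc(J)\{J}={Q,Z}; candidates ⊆ {M,P,T,W}.
J↔Z: latent back-door arc(s) into J.
size 0: {}; under {} J still reaches {M,W,Z} ∋ Z.
size 1: {M}, {P}, {T} …(+1); under {M} J still reaches {W,Z} ∋ Z.
size 2: {M,P}, {M,T}, {M,W} …(+3); under {M,P} J still reaches {W,Z} ∋ Z.
J↔Z cannot be blocked by any observed set — no back-door set.
{Q}: (i) intercepts every directed J→Z path; (ii) no back-door J→{Q}; (iii) {J} blocks every back-door {Q}→Z. Front-door holds.
P(Z|do(J)) = Σ_{Q} P(Q|J) Σ_{J'} P(Z|Q,J')P(J').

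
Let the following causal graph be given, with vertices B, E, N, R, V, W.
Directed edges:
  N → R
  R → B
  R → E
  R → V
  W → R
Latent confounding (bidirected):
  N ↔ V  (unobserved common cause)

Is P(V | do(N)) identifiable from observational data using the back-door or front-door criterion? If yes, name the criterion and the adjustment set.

desc(N)\{N}={B,E,R,V}; candidates ⊆ {W}.
N↔V: latent back-door arc(s) into N.
size 0: {}; under {} N still reaches {V} ∋ V.
size 1: {W}; under {W} N still reaches {V} ∋ V.
N↔V cannot be blocked by any observed set — no back-door set.
{R}: (i) intercepts every directed N→V path; (ii) no back-door N→{R}; (iii) {N} blocks every back-door {R}→V. Front-door holds.
P(V|do(N)) = Σ_{R} P(R|N) Σ_{N'} P(V|R,N')P(N').

P(V|do(N)): frontdoor, adjust for {R}.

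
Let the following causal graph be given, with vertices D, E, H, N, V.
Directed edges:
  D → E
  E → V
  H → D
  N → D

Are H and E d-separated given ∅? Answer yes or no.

No — H and E are d-connected given ∅.

Bayes-Ball from H | ∅ reaches {D,E,V}.
E ∈ reach(H|∅) ⇒ H ⊥̸ E | ∅.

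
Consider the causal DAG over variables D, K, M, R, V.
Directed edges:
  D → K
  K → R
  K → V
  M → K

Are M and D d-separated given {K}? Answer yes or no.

No — M and D are d-connected given {K}.

Bayes-Ball from M | {K} reaches {D}.
D ∈ reach(M|{K}) ⇒ M ⊥̸ D | {K}.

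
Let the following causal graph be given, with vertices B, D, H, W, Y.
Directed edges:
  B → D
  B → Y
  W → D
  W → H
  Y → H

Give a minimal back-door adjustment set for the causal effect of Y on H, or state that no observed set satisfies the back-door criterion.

Y→H: minimal back-door set ∅.

desc(Y)\{Y}={H}; candidates ⊆ {B,D,W}.
∅: Y⊥H given ∅ in G with Y→· removed — back-door holds.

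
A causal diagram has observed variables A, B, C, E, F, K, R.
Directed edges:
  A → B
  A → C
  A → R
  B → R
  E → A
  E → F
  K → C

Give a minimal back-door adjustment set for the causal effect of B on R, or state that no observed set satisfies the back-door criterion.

desc(B)\{B}={R}; candidates ⊆ {A,C,E,F,K}.
size 0: {}; under {} B still reaches {A,C,E,F,R} ∋ R.
{A}: B⊥R given {A} in G with B→· removed — back-door holds.

B→R: minimal back-door set {A}.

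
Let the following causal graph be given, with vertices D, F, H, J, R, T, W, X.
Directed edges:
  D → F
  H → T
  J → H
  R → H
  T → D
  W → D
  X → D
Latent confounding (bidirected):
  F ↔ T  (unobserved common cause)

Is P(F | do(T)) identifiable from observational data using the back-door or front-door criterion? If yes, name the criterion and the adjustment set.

desc(T)\{T}={D,F}; candidates ⊆ {H,J,R,W,X}.
T↔F: latent back-door arc(s) into T.
size 0: {}; under {} T still reaches {F,H,J,R} ∋ F.
size 1: {H}, {J}, {R} …(+2); under {H} T still reaches {F} ∋ F.
size 2: {H,J}, {H,R}, {H,W} …(+7); under {H,J} T still reaches {F} ∋ F.
T↔F cannot be blocked by any observed set — no back-door set.
{D}: (i) intercepts every directed T→F path; (ii) no back-door T→{D}; (iii) {T} blocks every back-door {D}→F. Front-door holds.
P(F|do(T)) = Σ_{D} P(D|T) Σ_{T'} P(F|D,T')P(T').

P(F|do(T)): frontdoor, adjust for {D}.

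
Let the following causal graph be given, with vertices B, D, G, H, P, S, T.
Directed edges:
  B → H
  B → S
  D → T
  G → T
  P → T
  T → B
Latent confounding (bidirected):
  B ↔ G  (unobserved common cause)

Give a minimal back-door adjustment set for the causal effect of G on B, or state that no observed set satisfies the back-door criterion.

G→B: no observed back-door set.

desc(G)\{G}={B,H,S,T}; candidates ⊆ {D,P}.
G↔B: latent back-door arc(s) into G.
size 0: {}; under {} G still reaches {B,H,S} ∋ B.
size 1: {D}, {P}; under {D} G still reaches {B,H,S} ∋ B.
size 2: {D,P}; under {D,P} G still reaches {B,H,S} ∋ B.
G↔B cannot be blocked by any observed set — no back-door set.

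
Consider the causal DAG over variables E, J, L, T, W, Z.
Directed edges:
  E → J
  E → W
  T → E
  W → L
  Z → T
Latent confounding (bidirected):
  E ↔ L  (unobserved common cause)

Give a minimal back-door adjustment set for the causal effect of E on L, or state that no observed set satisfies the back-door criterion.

E→L: no observed back-door set.

desc(E)\{E}={J,L,W}; candidates ⊆ {T,Z}.
E↔L: latent back-door arc(s) into E.
size 0: {}; under {} E still reaches {L,T,Z} ∋ L.
size 1: {T}, {Z}; under {T} E still reaches {L} ∋ L.
size 2: {T,Z}; under {T,Z} E still reaches {L} ∋ L.
E↔L cannot be blocked by any observed set — no back-door set.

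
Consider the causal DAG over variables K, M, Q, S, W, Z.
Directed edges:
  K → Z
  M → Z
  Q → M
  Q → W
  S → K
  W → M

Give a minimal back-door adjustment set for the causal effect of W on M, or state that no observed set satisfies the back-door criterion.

desc(W)\{W}={M,Z}; candidates ⊆ {K,Q,S}.
size 0: {}; under {} W still reaches {M,Q,Z} ∋ M.
{Q}: W⊥M given {Q} in G with W→· removed — back-door holds.

W→M: minimal back-door set {Q}.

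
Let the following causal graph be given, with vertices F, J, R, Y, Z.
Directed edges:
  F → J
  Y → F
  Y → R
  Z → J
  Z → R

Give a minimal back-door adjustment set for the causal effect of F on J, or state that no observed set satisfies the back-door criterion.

desc(F)\{F}={J}; candidates ⊆ {R,Y,Z}.
∅: F⊥J given ∅ in G with F→· removed — back-door holds.

F→J: minimal back-door set ∅.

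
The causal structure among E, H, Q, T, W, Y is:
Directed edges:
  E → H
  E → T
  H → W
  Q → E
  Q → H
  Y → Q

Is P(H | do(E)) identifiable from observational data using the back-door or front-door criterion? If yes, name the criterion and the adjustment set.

desc(E)\{E}={H,T,W}; candidates ⊆ {Q,Y}.
size 0: {}; under {} E still reaches {H,Q,W,Y} ∋ H.
{Q}: E⊥H given {Q} in G with E→· removed — back-door holds.
P(H|do(E)) = Σ_{Q} P(H|E,Q)·P(Q).

P(H|do(E)): backdoor, adjust for {Q}.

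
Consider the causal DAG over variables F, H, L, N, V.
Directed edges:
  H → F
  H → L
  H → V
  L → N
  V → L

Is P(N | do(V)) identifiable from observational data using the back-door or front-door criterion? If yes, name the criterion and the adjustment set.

P(N|do(V)): backdoor, adjust for {H}.

desc(V)\{V}={L,N}; candidates ⊆ {F,H}.
size 0: {}; under {} V still reaches {F,H,L,N} ∋ N.
{H}: V⊥N given {H} in G with V→· removed — back-door holds.
P(N|do(V)) = Σ_{H} P(N|V,H)·P(H).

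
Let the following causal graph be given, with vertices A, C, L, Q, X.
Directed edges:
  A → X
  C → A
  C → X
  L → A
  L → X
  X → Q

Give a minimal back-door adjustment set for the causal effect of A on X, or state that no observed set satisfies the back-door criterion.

A→X: minimal back-door set {C, L}.

desc(A)\{A}={Q,X}; candidates ⊆ {C,L}.
size 0: {}; under {} A still reaches {C,L,Q,X} ∋ X.
size 1: {C}, {L}; under {C} A still reaches {L,Q,X} ∋ X.
{C,L}: A⊥X given {C,L} in G with A→· removed — back-door holds.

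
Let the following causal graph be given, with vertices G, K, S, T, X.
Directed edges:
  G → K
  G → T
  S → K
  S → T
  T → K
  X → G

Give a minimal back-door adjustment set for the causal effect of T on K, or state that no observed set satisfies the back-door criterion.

desc(T)\{T}={K}; candidates ⊆ {G,S,X}.
size 0: {}; under {} T still reaches {G,K,S,X} ∋ K.
size 1: {G}, {S}, {X}; under {G} T still reaches {K,S} ∋ K.
{G,S}: T⊥K given {G,S} in G with T→· removed — back-door holds.

T→K: minimal back-door set {G, S}.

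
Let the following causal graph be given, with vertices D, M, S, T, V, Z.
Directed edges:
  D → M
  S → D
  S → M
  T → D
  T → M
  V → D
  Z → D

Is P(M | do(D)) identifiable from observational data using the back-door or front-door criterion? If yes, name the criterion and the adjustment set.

P(M|do(D)): backdoor, adjust for {S, T}.

desc(D)\{D}={M}; candidates ⊆ {S,T,V,Z}.
size 0: {}; under {} D still reaches {M,S,T,V,Z} ∋ M.
size 1: {S}, {T}, {V} …(+1); under {S} D still reaches {M,T,V,Z} ∋ M.
{S,T}: D⊥M given {S,T} in G with D→· removed — back-door holds.
P(M|do(D)) = Σ_{S,T} P(M|D,S,T)·P(S,T).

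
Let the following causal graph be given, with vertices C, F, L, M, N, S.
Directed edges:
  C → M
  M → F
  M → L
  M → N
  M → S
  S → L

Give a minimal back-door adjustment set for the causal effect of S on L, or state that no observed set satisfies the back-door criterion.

desc(S)\{S}={L}; candidates ⊆ {C,F,M,N}.
size 0: {}; under {} S still reaches {C,F,L,M,N} ∋ L.
{M}: S⊥L given {M} in G with S→· removed — back-door holds.

S→L: minimal back-door set {M}.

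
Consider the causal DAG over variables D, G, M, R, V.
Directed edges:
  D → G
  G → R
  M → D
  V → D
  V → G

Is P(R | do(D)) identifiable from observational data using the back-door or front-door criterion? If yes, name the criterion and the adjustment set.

desc(D)\{D}={G,R}; candidates ⊆ {M,V}.
size 0: {}; under {} D still reaches {G,M,R,V} ∋ R.
{V}: D⊥R given {V} in G with D→· removed — back-door holds.
P(R|do(D)) = Σ_{V} P(R|D,V)·P(V).

P(R|do(D)): backdoor, adjust for {V}.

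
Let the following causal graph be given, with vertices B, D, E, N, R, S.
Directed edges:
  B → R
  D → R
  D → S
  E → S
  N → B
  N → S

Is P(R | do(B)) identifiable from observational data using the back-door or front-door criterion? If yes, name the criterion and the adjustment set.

desc(B)\{B}={R}; candidates ⊆ {D,E,N,S}.
∅: B⊥R given ∅ in G with B→· removed — back-door holds.
P(R|do(B)) = P(R|B) — no adjustment needed.

P(R|do(B)): backdoor, adjust for ∅.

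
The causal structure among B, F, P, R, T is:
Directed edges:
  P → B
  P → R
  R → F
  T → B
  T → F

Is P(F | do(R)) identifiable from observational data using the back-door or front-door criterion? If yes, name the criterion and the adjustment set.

desc(R)\{R}={F}; candidates ⊆ {B,P,T}.
∅: R⊥F given ∅ in G with R→· removed — back-door holds.
P(F|do(R)) = P(F|R) — no adjustment needed.

P(F|do(R)): backdoor, adjust for ∅.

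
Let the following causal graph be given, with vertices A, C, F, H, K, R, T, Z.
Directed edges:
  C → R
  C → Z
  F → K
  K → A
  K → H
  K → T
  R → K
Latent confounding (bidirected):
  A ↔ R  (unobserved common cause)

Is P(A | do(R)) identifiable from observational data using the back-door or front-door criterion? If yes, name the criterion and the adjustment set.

desc(R)\{R}={A,H,K,T}; candidates ⊆ {C,F,Z}.
R↔A: latent back-door arc(s) into R.
size 0: {}; under {} R still reaches {A,C,Z} ∋ A.
size 1: {C}, {F}, {Z}; under {C} R still reaches {A} ∋ A.
size 2: {C,F}, {C,Z}, {F,Z}; under {C,F} R still reaches {A} ∋ A.
R↔A cannot be blocked by any observed set — no back-door set.
{K}: (i) intercepts every directed R→A path; (ii) no back-door R→{K}; (iii) {R} blocks every back-door {K}→A. Front-door holds.
P(A|do(R)) = Σ_{K} P(K|R) Σ_{R'} P(A|K,R')P(R').

P(A|do(R)): frontdoor, adjust for {K}.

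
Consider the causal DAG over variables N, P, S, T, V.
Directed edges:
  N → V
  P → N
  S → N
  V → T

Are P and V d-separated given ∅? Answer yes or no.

Bayes-Ball from P | ∅ reaches {N,T,V}.
V ∈ reach(P|∅) ⇒ P ⊥̸ V | ∅.

No — P and V are d-connected given ∅.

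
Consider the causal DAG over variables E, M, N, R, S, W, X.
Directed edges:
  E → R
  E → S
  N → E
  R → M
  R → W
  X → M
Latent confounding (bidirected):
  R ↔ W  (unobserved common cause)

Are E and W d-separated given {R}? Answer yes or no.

No — E and W are d-connected given {R}.

Bayes-Ball from E | {R} reaches {N,S,W}.
W ∈ reach(E|{R}) ⇒ E ⊥̸ W | {R}.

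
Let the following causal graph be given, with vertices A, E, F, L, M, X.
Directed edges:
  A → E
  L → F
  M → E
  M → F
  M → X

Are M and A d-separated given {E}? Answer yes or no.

No — M and A are d-connected given {E}.

Bayes-Ball from M | {E} reaches {A,F,X}.
A ∈ reach(M|{E}) ⇒ M ⊥̸ A | {E}.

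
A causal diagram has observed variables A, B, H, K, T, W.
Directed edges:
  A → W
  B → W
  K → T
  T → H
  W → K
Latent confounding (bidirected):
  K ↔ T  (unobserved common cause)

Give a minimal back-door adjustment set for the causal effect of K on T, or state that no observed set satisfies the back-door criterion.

K→T: no observed back-door set.

desc(K)\{K}={H,T}; candidates ⊆ {A,B,W}.
K↔T: latent back-door arc(s) into K.
size 0: {}; under {} K still reaches {A,B,H,T,W} ∋ T.
size 1: {A}, {B}, {W}; under {A} K still reaches {B,H,T,W} ∋ T.
size 2: {A,B}, {A,W}, {B,W}; under {A,B} K still reaches {H,T,W} ∋ T.
K↔T cannot be blocked by any observed set — no back-door set.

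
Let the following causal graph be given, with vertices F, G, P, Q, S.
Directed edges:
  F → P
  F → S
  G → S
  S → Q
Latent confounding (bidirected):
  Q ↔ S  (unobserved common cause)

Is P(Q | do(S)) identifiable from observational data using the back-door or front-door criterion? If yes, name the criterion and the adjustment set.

P(Q|do(S)): not identifiable (no BD/FD set).

desc(S)\{S}={Q}; candidates ⊆ {F,G,P}.
S↔Q: latent back-door arc(s) into S.
size 0: {}; under {} S still reaches {F,G,P,Q} ∋ Q.
size 1: {F}, {G}, {P}; under {F} S still reaches {G,Q} ∋ Q.
size 2: {F,G}, {F,P}, {G,P}; under {F,G} S still reaches {Q} ∋ Q.
S↔Q cannot be blocked by any observed set — no back-door set.
No mediator lies on a directed S→…→Q path.
Neither criterion identifies P(Q|do(S)) in this graph.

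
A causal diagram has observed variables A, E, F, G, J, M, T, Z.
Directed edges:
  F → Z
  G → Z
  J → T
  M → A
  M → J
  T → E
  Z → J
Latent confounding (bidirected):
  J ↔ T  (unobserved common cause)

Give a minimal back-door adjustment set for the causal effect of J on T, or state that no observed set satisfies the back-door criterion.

desc(J)\{J}={E,T}; candidates ⊆ {A,F,G,M,Z}.
J↔T: latent back-door arc(s) into J.
size 0: {}; under {} J still reaches {A,E,F,G,M,T,Z} ∋ T.
size 1: {A}, {F}, {G} …(+2); under {A} J still reaches {E,F,G,M,T,Z} ∋ T.
size 2: {A,F}, {A,G}, {A,M} …(+7); under {A,F} J still reaches {E,G,M,T,Z} ∋ T.
J↔T cannot be blocked by any observed set — no back-door set.

J→T: no observed back-door set.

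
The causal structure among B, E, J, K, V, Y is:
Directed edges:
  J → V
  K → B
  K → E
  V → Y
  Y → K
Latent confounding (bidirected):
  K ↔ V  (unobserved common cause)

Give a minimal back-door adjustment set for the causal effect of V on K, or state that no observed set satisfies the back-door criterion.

desc(V)\{V}={B,E,K,Y}; candidates ⊆ {J}.
V↔K: latent back-door arc(s) into V.
size 0: {}; under {} V still reaches {B,E,J,K} ∋ K.
size 1: {J}; under {J} V still reaches {B,E,K} ∋ K.
V↔K cannot be blocked by any observed set — no back-door set.

V→K: no observed back-door set.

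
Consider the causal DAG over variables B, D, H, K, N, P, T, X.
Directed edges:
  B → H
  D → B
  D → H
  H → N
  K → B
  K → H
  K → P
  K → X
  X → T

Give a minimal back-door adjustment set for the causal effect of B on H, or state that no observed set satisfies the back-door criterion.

B→H: minimal back-door set {D, K}.

desc(B)\{B}={H,N}; candidates ⊆ {D,K,P,T,X}.
size 0: {}; under {} B still reaches {D,H,K,N,P,T,X} ∋ H.
size 1: {D}, {K}, {P} …(+2); under {D} B still reaches {H,K,N,P,T,X} ∋ H.
{D,K}: B⊥H given {D,K} in G with B→· removed — back-door holds.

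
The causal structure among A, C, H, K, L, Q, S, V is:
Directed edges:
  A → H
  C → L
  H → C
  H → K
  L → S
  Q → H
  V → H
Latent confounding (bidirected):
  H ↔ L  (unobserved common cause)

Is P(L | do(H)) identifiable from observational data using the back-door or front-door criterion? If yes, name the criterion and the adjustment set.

desc(H)\{H}={C,K,L,S}; candidates ⊆ {A,Q,V}.
H↔L: latent back-door arc(s) into H.
size 0: {}; under {} H still reaches {A,L,Q,S,V} ∋ L.
size 1: {A}, {Q}, {V}; under {A} H still reaches {L,Q,S,V} ∋ L.
size 2: {A,Q}, {A,V}, {Q,V}; under {A,Q} H still reaches {L,S,V} ∋ L.
H↔L cannot be blocked by any observed set — no back-door set.
{C}: (i) intercepts every directed H→L path; (ii) no back-door H→{C}; (iii) {H} blocks every back-door {C}→L. Front-door holds.
P(L|do(H)) = Σ_{C} P(C|H) Σ_{H'} P(L|C,H')P(H').

P(L|do(H)): frontdoor, adjust for {C}.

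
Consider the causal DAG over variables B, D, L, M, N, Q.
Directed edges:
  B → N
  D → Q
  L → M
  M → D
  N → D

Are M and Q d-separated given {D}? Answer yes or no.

Yes — M ⊥ Q | {D}.

Bayes-Ball from M | {D} reaches {B,L,N}.
Q ∉ reach(M|{D}) ⇒ M ⊥ Q | {D}.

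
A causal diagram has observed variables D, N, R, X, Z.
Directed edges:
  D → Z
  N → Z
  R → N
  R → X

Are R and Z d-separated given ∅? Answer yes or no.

Bayes-Ball from R | ∅ reaches {N,X,Z}.
Z ∈ reach(R|∅) ⇒ R ⊥̸ Z | ∅.

No — R and Z are d-connected given ∅.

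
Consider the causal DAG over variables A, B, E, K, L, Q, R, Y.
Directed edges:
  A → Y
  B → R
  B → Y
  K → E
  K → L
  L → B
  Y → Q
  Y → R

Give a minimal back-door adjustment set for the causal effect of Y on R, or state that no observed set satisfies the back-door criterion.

Y→R: minimal back-door set {B}.

desc(Y)\{Y}={Q,R}; candidates ⊆ {A,B,E,K,L}.
size 0: {}; under {} Y still reaches {A,B,E,K,L,R} ∋ R.
{B}: Y⊥R given {B} in G with Y→· removed — back-door holds.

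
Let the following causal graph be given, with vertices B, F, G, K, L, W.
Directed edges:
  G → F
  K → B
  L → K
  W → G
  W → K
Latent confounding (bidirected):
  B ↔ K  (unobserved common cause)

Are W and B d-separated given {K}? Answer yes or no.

No — W and B are d-connected given {K}.

Bayes-Ball from W | {K} reaches {B,F,G,L}.
B ∈ reach(W|{K}) ⇒ W ⊥̸ B | {K}.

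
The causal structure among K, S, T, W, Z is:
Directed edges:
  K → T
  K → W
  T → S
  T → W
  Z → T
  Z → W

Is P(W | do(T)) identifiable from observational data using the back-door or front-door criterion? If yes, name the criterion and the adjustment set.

P(W|do(T)): backdoor, adjust for {K, Z}.

desc(T)\{T}={S,W}; candidates ⊆ {K,Z}.
size 0: {}; under {} T still reaches {K,W,Z} ∋ W.
size 1: {K}, {Z}; under {K} T still reaches {W,Z} ∋ W.
{K,Z}: T⊥W given {K,Z} in G with T→· removed — back-door holds.
P(W|do(T)) = Σ_{K,Z} P(W|T,K,Z)·P(K,Z).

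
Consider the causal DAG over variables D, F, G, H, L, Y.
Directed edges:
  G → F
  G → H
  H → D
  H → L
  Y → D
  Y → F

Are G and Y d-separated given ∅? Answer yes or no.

Bayes-Ball from G | ∅ reaches {D,F,H,L}.
Y ∉ reach(G|∅) ⇒ G ⊥ Y | ∅.

Yes — G ⊥ Y | ∅.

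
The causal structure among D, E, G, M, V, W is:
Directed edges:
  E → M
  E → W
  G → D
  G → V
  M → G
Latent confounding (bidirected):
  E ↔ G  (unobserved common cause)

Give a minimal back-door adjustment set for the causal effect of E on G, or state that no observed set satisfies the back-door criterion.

E→G: no observed back-door set.

desc(E)\{E}={D,G,M,V,W}; candidates ⊆ {—}.
E↔G: latent back-door arc(s) into E.
size 0: {}; under {} E still reaches {D,G,V} ∋ G.
E↔G cannot be blocked by any observed set — no back-door set.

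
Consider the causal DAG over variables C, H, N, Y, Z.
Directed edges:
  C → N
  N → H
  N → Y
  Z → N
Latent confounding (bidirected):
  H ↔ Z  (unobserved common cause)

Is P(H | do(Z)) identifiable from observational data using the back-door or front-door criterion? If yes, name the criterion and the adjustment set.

desc(Z)\{Z}={H,N,Y}; candidates ⊆ {C}.
Z↔H: latent back-door arc(s) into Z.
size 0: {}; under {} Z still reaches {H} ∋ H.
size 1: {C}; under {C} Z still reaches {H} ∋ H.
Z↔H cannot be blocked by any observed set — no back-door set.
{N}: (i) intercepts every directed Z→H path; (ii) no back-door Z→{N}; (iii) {Z} blocks every back-door {N}→H. Front-door holds.
P(H|do(Z)) = Σ_{N} P(N|Z) Σ_{Z'} P(H|N,Z')P(Z').

P(H|do(Z)): frontdoor, adjust for {N}.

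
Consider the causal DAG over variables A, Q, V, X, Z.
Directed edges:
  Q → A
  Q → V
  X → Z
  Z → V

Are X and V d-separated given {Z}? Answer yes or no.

Yes — X ⊥ V | {Z}.

Bayes-Ball from X | {Z} reaches ∅.
V ∉ reach(X|{Z}) ⇒ X ⊥ V | {Z}.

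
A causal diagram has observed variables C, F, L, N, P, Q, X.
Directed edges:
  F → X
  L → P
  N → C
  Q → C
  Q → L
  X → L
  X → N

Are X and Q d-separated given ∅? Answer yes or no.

Yes — X ⊥ Q | ∅.

Bayes-Ball from X | ∅ reaches {C,F,L,N,P}.
Q ∉ reach(X|∅) ⇒ X ⊥ Q | ∅.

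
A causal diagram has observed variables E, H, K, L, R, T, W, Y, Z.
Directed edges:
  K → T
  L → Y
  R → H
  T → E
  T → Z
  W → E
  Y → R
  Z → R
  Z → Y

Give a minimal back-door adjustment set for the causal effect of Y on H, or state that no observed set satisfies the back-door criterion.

desc(Y)\{Y}={H,R}; candidates ⊆ {E,K,L,T,W,Z}.
size 0: {}; under {} Y still reaches {E,H,K,L,R,T,Z} ∋ H.
{Z}: Y⊥H given {Z} in G with Y→· removed — back-door holds.

Y→H: minimal back-door set {Z}.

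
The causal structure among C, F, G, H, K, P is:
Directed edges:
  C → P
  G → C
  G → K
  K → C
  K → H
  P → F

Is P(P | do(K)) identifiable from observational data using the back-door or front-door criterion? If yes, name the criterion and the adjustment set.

P(P|do(K)): backdoor, adjust for {G}.

desc(K)\{K}={C,F,H,P}; candidates ⊆ {G}.
size 0: {}; under {} K still reaches {C,F,G,P} ∋ P.
{G}: K⊥P given {G} in G with K→· removed — back-door holds.
P(P|do(K)) = Σ_{G} P(P|K,G)·P(G).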